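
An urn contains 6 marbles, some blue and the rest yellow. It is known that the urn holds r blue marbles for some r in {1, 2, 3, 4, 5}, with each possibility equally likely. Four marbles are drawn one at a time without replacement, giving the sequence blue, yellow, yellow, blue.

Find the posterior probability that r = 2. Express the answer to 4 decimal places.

0.2857

The likelihood of the observed sequence under each hypothesis: P(data | r = 1) = (1/6)(5/5)(4/4)(0/3) = 0; P(data | r = 2) = (2/6)(4/5)(3/4)(1/3) = 1/15; P(data | r = 3) = (3/6)(3/5)(2/4)(2/3) = 1/10; P(data | r = 4) = (4/6)(2/5)(1/4)(3/3) = 1/15; P(data | r = 5) = (5/6)(1/5)(0/4) = 0.
Weighting by the prior gives 1/5 · 0 = 0, 1/5 · 1/15 = 1/75, 1/5 · 1/10 = 1/50, 1/5 · 1/15 = 1/75, 1/5 · 0 = 0; summing to 7/150.
Hence P(r = 2 | data) = (1/75) / (7/150) = 2/7.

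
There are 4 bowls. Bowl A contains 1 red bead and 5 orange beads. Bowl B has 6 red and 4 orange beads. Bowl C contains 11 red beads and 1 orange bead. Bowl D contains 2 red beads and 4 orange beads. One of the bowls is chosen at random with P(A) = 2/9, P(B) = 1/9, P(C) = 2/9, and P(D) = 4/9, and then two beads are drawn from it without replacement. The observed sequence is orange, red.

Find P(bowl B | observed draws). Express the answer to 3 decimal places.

Compute the likelihood of the observed sequence for each case: P(data | bowl A) = (5/6)(1/5) = 1/6; P(data | bowl B) = (4/10)(6/9) = 4/15; P(data | bowl C) = (1/12)(11/11) = 1/12; P(data | bowl D) = (4/6)(2/5) = 4/15.
Multiplying each by its prior: 2/9 · 1/6 = 1/27, 1/9 · 4/15 = 4/135, 2/9 · 1/12 = 1/54, 4/9 · 4/15 = 16/135; these sum to 11/54.
Hence P(bowl B | data) = (4/135) / (11/54) = 8/55.

0.145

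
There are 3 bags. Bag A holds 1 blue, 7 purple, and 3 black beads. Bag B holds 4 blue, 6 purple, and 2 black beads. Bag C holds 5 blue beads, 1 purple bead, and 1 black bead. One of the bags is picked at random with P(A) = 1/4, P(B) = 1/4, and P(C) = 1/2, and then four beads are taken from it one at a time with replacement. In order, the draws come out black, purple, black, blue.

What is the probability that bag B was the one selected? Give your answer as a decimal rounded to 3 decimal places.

The likelihood of the observed sequence under each hypothesis: P(data | bag A) = (3/11)(7/11)(3/11)(1/11) = 0.004303; P(data | bag B) = (2/12)(6/12)(2/12)(4/12) = 0.0046296; P(data | bag C) = (1/7)(1/7)(1/7)(5/7) = 0.0020825.
Weighting by the prior gives 1/4 · 0.004303 = 0.0010757, 1/4 · 0.0046296 = 0.0011574, 1/2 · 0.0020825 = 0.0010412; summing to 0.0032744.
By Bayes' rule, P(bag B | data) = (0.0011574) / (0.0032744) = 0.35347.

0.353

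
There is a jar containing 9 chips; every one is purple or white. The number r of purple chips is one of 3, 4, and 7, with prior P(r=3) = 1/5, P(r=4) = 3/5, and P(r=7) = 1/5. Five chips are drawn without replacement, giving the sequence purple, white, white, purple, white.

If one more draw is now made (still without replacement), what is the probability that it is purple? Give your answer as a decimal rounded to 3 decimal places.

0.438

Under each hypothesis, the probability of the observed sequence is: P(data | r = 3) = (3/9)(6/8)(5/7)(2/6)(4/5) = 1/21; P(data | r = 4) = (4/9)(5/8)(4/7)(3/6)(3/5) = 1/21; P(data | r = 7) = (7/9)(2/8)(1/7)(6/6)(0/5) = 0.
The prior-weighted likelihoods are 1/5 · 1/21 = 1/105, 3/5 · 1/21 = 1/35, 1/5 · 0 = 0; summing to 4/105.
The posterior is then P(r = 3 | data) = 1/4, P(r = 4 | data) = 3/4, P(r = 7 | data) = 0.
Averaging over the posterior, P(purple next | data) = (1/4)(1/4) + (1/2)(3/4) = 7/16.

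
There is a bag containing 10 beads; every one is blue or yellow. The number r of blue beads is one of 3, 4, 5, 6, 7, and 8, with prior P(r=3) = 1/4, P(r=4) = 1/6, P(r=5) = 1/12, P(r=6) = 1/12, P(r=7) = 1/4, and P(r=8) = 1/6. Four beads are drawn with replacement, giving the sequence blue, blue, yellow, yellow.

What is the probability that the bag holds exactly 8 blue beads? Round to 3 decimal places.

Compute the likelihood of the observed sequence for each case: P(data | r = 3) = (3/10)(3/10)(7/10)(7/10) = 0.0441; P(data | r = 4) = (4/10)(4/10)(6/10)(6/10) = 0.0576; P(data | r = 5) = (5/10)(5/10)(5/10)(5/10) = 0.0625; P(data | r = 6) = (6/10)(6/10)(4/10)(4/10) = 0.0576; P(data | r = 7) = (7/10)(7/10)(3/10)(3/10) = 0.0441; P(data | r = 8) = (8/10)(8/10)(2/10)(2/10) = 0.0256.
The prior-weighted likelihoods are 1/4 · 0.0441 = 0.011025, 1/6 · 0.0576 = 0.0096, 1/12 · 0.0625 = 0.0052083, 1/12 · 0.0576 = 0.0048, 1/4 · 0.0441 = 0.011025, 1/6 · 0.0256 = 0.0042667; with total 0.045925.
By Bayes' rule, P(r = 8 | data) = (0.0042667) / (0.045925) = 0.092905.

0.093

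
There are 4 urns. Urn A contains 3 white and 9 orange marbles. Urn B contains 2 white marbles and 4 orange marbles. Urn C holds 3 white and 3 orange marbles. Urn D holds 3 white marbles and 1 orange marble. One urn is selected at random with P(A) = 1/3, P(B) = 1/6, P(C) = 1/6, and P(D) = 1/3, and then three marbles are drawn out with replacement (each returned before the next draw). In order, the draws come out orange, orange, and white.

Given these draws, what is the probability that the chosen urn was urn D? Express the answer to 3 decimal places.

0.145

Under each hypothesis, the probability of the observed sequence is: P(data | urn A) = (9/12)(9/12)(3/12) = 9/64; P(data | urn B) = (4/6)(4/6)(2/6) = 4/27; P(data | urn C) = (3/6)(3/6)(3/6) = 1/8; P(data | urn D) = (1/4)(1/4)(3/4) = 3/64.
Weighting by the prior gives 1/3 · 9/64 = 3/64, 1/6 · 4/27 = 2/81, 1/6 · 1/8 = 1/48, 1/3 · 3/64 = 1/64; with total 35/324.
By Bayes' rule, P(urn D | data) = (1/64) / (35/324) = 81/560.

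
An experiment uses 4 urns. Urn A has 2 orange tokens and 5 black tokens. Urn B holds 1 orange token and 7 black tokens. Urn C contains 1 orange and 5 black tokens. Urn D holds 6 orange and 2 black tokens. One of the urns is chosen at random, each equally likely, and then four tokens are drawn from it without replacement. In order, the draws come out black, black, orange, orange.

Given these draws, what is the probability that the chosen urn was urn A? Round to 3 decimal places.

For each hypothesis, P(data | H) works out to: P(data | urn A) = (5/7)(4/6)(2/5)(1/4) = 1/21; P(data | urn B) = (7/8)(6/7)(1/6)(0/5) = 0; P(data | urn C) = (5/6)(4/5)(1/4)(0/3) = 0; P(data | urn D) = (2/8)(1/7)(6/6)(5/5) = 1/28.
Multiplying each by its prior: 1/4 · 1/21 = 1/84, 1/4 · 0 = 0, 1/4 · 0 = 0, 1/4 · 1/28 = 1/112; these sum to 1/48.
So P(urn A | data) = (1/84) / (1/48) = 4/7.

0.571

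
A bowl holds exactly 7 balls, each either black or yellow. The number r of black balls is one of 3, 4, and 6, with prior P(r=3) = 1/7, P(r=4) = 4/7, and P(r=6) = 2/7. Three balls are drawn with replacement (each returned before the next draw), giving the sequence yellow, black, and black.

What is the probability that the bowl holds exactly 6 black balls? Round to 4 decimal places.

0.2400

The likelihood of the observed sequence under each hypothesis: P(data | r = 3) = (4/7)(3/7)(3/7) = 0.10496; P(data | r = 4) = (3/7)(4/7)(4/7) = 0.13994; P(data | r = 6) = (1/7)(6/7)(6/7) = 0.10496.
Weighting by the prior gives 1/7 · 0.10496 = 0.014994, 4/7 · 0.13994 = 0.079967, 2/7 · 0.10496 = 0.029988; these sum to 0.12495.
Therefore the posterior P(r = 6 | data) = (0.029988) / (0.12495) = 0.24.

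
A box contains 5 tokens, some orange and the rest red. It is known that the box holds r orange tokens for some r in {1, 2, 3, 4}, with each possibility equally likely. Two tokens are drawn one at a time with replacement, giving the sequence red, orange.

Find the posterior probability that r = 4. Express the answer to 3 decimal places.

The likelihood of the observed sequence under each hypothesis: P(data | r = 1) = (4/5)(1/5) = 4/25; P(data | r = 2) = (3/5)(2/5) = 6/25; P(data | r = 3) = (2/5)(3/5) = 6/25; P(data | r = 4) = (1/5)(4/5) = 4/25.
Multiplying each by its prior: 1/4 · 4/25 = 1/25, 1/4 · 6/25 = 3/50, 1/4 · 6/25 = 3/50, 1/4 · 4/25 = 1/25; summing to 1/5.
By Bayes' rule, P(r = 4 | data) = (1/25) / (1/5) = 1/5.

0.200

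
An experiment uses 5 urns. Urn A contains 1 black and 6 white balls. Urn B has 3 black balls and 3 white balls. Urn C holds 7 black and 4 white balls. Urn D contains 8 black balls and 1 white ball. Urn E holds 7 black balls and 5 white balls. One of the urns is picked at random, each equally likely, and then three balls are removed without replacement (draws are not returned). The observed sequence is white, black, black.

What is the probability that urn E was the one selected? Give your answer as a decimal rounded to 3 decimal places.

0.270

The likelihood of the observed sequence under each hypothesis: P(data | urn A) = (6/7)(1/6)(0/5) = 0; P(data | urn B) = (3/6)(3/5)(2/4) = 0.15; P(data | urn C) = (4/11)(7/10)(6/9) = 0.1697; P(data | urn D) = (1/9)(8/8)(7/7) = 0.11111; P(data | urn E) = (5/12)(7/11)(6/10) = 0.15909.
Multiplying each by its prior: 1/5 · 0 = 0, 1/5 · 0.15 = 0.03, 1/5 · 0.1697 = 0.033939, 1/5 · 0.11111 = 0.022222, 1/5 · 0.15909 = 0.031818; summing to 0.11798.
Hence P(urn E | data) = (0.031818) / (0.11798) = 0.26969.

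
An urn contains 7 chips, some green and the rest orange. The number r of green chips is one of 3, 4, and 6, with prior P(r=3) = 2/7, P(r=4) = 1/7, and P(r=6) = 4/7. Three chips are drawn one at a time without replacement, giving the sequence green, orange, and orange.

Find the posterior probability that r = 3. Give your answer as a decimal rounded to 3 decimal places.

0.750

For each hypothesis, P(data | H) works out to: P(data | r = 3) = (3/7)(4/6)(3/5) = 6/35; P(data | r = 4) = (4/7)(3/6)(2/5) = 4/35; P(data | r = 6) = (6/7)(1/6)(0/5) = 0.
Multiplying each by its prior: 2/7 · 6/35 = 12/245, 1/7 · 4/35 = 4/245, 4/7 · 0 = 0; summing to 16/245.
By Bayes' rule, P(r = 3 | data) = (12/245) / (16/245) = 3/4.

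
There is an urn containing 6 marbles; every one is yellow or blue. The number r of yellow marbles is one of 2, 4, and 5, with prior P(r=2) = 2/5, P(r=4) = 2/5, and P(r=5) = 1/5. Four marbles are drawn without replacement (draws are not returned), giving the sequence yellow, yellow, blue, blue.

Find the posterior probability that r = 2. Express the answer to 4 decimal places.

Under each hypothesis, the probability of the observed sequence is: P(data | r = 2) = (2/6)(1/5)(4/4)(3/3) = 1/15; P(data | r = 4) = (4/6)(3/5)(2/4)(1/3) = 1/15; P(data | r = 5) = (5/6)(4/5)(1/4)(0/3) = 0.
Weighting by the prior gives 2/5 · 1/15 = 2/75, 2/5 · 1/15 = 2/75, 1/5 · 0 = 0; with total 4/75.
So P(r = 2 | data) = (2/75) / (4/75) = 1/2.

0.5000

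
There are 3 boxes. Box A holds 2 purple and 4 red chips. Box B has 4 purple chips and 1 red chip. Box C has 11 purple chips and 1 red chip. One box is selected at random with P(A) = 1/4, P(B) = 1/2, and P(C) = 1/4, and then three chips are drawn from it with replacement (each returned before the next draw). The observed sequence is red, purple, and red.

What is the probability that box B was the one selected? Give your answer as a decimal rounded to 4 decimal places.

For each hypothesis, P(data | H) works out to: P(data | box A) = (4/6)(2/6)(4/6) = 0.14815; P(data | box B) = (1/5)(4/5)(1/5) = 0.032; P(data | box C) = (1/12)(11/12)(1/12) = 0.0063657.
The prior-weighted likelihoods are 1/4 · 0.14815 = 0.037037, 1/2 · 0.032 = 0.016, 1/4 · 0.0063657 = 0.0015914; summing to 0.054628.
Therefore the posterior P(box B | data) = (0.016) / (0.054628) = 0.29289.

0.2929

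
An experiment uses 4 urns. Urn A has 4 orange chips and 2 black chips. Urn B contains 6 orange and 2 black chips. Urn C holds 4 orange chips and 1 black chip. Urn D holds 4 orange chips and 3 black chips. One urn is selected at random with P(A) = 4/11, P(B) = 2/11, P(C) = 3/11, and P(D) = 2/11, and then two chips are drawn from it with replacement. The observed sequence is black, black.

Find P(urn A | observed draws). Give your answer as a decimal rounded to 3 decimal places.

0.421

Compute the likelihood of the observed sequence for each case: P(data | urn A) = (2/6)(2/6) = 0.11111; P(data | urn B) = (2/8)(2/8) = 0.0625; P(data | urn C) = (1/5)(1/5) = 0.04; P(data | urn D) = (3/7)(3/7) = 0.18367.
The prior-weighted likelihoods are 4/11 · 0.11111 = 0.040404, 2/11 · 0.0625 = 0.011364, 3/11 · 0.04 = 0.010909, 2/11 · 0.18367 = 0.033395; these sum to 0.096072.
By Bayes' rule, P(urn A | data) = (0.040404) / (0.096072) = 0.42056.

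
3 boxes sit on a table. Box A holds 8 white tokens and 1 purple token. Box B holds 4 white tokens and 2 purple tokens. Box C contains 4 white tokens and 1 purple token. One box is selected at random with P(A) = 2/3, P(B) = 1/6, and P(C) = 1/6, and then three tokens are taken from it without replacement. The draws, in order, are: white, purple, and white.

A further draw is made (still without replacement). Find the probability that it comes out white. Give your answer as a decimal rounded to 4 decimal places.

0.9211

The likelihood of the observed sequence under each hypothesis: P(data | box A) = (8/9)(1/8)(7/7) = 1/9; P(data | box B) = (4/6)(2/5)(3/4) = 1/5; P(data | box C) = (4/5)(1/4)(3/3) = 1/5.
Multiplying each by its prior: 2/3 · 1/9 = 2/27, 1/6 · 1/5 = 1/30, 1/6 · 1/5 = 1/30; with total 19/135.
Normalising, the posterior is P(box A | data) = 10/19, P(box B | data) = 9/38, P(box C | data) = 9/38.
The predictive probability is P(white next | data) = (1)(10/19) + (2/3)(9/38) + (1)(9/38) = 35/38.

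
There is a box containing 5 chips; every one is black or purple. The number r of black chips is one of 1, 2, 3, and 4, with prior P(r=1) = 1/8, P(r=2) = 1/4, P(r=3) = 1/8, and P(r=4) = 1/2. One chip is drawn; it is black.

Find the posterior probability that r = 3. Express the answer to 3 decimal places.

0.125

Under each hypothesis, the probability of this draw is: P(data | r = 1) = (1/5) = 1/5; P(data | r = 2) = (2/5) = 2/5; P(data | r = 3) = (3/5) = 3/5; P(data | r = 4) = (4/5) = 4/5.
Multiplying each by its prior: 1/8 · 1/5 = 1/40, 1/4 · 2/5 = 1/10, 1/8 · 3/5 = 3/40, 1/2 · 4/5 = 2/5; summing to 3/5.
So P(r = 3 | data) = (3/40) / (3/5) = 1/8.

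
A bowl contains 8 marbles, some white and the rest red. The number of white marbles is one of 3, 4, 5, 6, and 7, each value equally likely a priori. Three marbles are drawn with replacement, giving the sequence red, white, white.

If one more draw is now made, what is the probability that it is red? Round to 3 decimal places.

For each hypothesis, P(data | H) works out to: P(data | r = 3) = (5/8)(3/8)(3/8) = 0.087891; P(data | r = 4) = (4/8)(4/8)(4/8) = 0.125; P(data | r = 5) = (3/8)(5/8)(5/8) = 0.14648; P(data | r = 6) = (2/8)(6/8)(6/8) = 0.14062; P(data | r = 7) = (1/8)(7/8)(7/8) = 0.095703.
Multiplying each by its prior: 1/5 · 0.087891 = 0.017578, 1/5 · 0.125 = 0.025, 1/5 · 0.14648 = 0.029297, 1/5 · 0.14062 = 0.028125, 1/5 · 0.095703 = 0.019141; summing to 0.11914.
Normalising, the posterior is P(r = 3 | data) = 0.14754, P(r = 4 | data) = 0.20984, P(r = 5 | data) = 0.2459, P(r = 6 | data) = 0.23607, P(r = 7 | data) = 0.16066.
Averaging over the posterior, P(red next | data) = (5/8)(0.14754) + (1/2)(0.20984) + (3/8)(0.2459) + (1/4)(0.23607) + (1/8)(0.16066) = 0.36844.

0.368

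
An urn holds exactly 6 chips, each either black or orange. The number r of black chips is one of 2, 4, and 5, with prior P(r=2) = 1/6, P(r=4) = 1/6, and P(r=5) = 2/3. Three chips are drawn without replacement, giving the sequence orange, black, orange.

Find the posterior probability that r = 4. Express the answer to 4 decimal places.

Under each hypothesis, the probability of the observed sequence is: P(data | r = 2) = (4/6)(2/5)(3/4) = 1/5; P(data | r = 4) = (2/6)(4/5)(1/4) = 1/15; P(data | r = 5) = (1/6)(5/5)(0/4) = 0.
Weighting by the prior gives 1/6 · 1/5 = 1/30, 1/6 · 1/15 = 1/90, 2/3 · 0 = 0; these sum to 2/45.
Hence P(r = 4 | data) = (1/90) / (2/45) = 1/4.

0.2500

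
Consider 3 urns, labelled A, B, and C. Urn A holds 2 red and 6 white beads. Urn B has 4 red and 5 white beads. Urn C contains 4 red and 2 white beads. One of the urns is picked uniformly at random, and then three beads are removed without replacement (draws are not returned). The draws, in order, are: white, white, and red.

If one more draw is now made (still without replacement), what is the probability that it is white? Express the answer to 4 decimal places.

0.5501

Under each hypothesis, the probability of the observed sequence is: P(data | urn A) = (6/8)(5/7)(2/6) = 0.17857; P(data | urn B) = (5/9)(4/8)(4/7) = 0.15873; P(data | urn C) = (2/6)(1/5)(4/4) = 0.066667.
The prior-weighted likelihoods are 1/3 · 0.17857 = 0.059524, 1/3 · 0.15873 = 0.05291, 1/3 · 0.066667 = 0.022222; with total 0.13466.
The posterior is then P(urn A | data) = 0.44204, P(urn B | data) = 0.39293, P(urn C | data) = 0.16503.
So P(white next | data) = Σ P(white next | H) P(H | data) = (4/5)(0.44204) + (1/2)(0.39293) + (0)(0.16503) = 0.5501.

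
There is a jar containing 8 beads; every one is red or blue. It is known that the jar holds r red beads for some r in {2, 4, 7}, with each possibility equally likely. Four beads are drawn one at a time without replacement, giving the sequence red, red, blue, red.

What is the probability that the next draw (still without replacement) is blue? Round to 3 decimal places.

0.235

Compute the likelihood of the observed sequence for each case: P(data | r = 2) = (2/8)(1/7)(6/6)(0/5) = 0; P(data | r = 4) = (4/8)(3/7)(4/6)(2/5) = 2/35; P(data | r = 7) = (7/8)(6/7)(1/6)(5/5) = 1/8.
Multiplying each by its prior: 1/3 · 0 = 0, 1/3 · 2/35 = 2/105, 1/3 · 1/8 = 1/24; summing to 17/280.
The posterior is then P(r = 2 | data) = 0, P(r = 4 | data) = 16/51, P(r = 7 | data) = 35/51.
Averaging over the posterior, P(blue next | data) = (3/4)(16/51) + (0)(35/51) = 4/17.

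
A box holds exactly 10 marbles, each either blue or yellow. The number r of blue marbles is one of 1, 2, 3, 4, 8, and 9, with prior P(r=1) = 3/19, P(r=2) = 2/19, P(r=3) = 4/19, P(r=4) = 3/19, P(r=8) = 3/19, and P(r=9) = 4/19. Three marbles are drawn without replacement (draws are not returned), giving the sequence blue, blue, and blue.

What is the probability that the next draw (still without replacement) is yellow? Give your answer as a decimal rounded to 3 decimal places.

Under each hypothesis, the probability of the observed sequence is: P(data | r = 1) = (1/10)(0/9) = 0; P(data | r = 2) = (2/10)(1/9)(0/8) = 0; P(data | r = 3) = (3/10)(2/9)(1/8) = 1/120; P(data | r = 4) = (4/10)(3/9)(2/8) = 1/30; P(data | r = 8) = (8/10)(7/9)(6/8) = 7/15; P(data | r = 9) = (9/10)(8/9)(7/8) = 7/10.
The prior-weighted likelihoods are 3/19 · 0 = 0, 2/19 · 0 = 0, 4/19 · 1/120 = 1/570, 3/19 · 1/30 = 1/190, 3/19 · 7/15 = 7/95, 4/19 · 7/10 = 14/95; summing to 13/57.
Normalising, the posterior is P(r = 1 | data) = 0, P(r = 2 | data) = 0, P(r = 3 | data) = 1/130, P(r = 4 | data) = 3/130, P(r = 8 | data) = 21/65, P(r = 9 | data) = 42/65.
Averaging over the posterior, P(yellow next | data) = (1)(1/130) + (6/7)(3/130) + (2/7)(21/65) + (1/7)(42/65) = 193/910.

0.212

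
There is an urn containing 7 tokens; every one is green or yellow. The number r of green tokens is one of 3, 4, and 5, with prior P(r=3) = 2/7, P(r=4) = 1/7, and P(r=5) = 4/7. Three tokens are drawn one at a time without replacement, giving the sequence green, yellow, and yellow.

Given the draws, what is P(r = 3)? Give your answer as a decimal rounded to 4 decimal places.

0.5294

The likelihood of the observed sequence under each hypothesis: P(data | r = 3) = (3/7)(4/6)(3/5) = 6/35; P(data | r = 4) = (4/7)(3/6)(2/5) = 4/35; P(data | r = 5) = (5/7)(2/6)(1/5) = 1/21.
Multiplying each by its prior: 2/7 · 6/35 = 12/245, 1/7 · 4/35 = 4/245, 4/7 · 1/21 = 4/147; these sum to 68/735.
Therefore the posterior P(r = 3 | data) = (12/245) / (68/735) = 9/17.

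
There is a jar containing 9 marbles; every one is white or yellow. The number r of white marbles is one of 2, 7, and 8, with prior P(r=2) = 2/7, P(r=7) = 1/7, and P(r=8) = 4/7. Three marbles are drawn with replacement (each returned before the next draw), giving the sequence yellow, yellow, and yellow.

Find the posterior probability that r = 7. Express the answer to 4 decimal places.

0.0115

Under each hypothesis, the probability of the observed sequence is: P(data | r = 2) = (7/9)(7/9)(7/9) = 0.47051; P(data | r = 7) = (2/9)(2/9)(2/9) = 0.010974; P(data | r = 8) = (1/9)(1/9)(1/9) = 0.0013717.
The prior-weighted likelihoods are 2/7 · 0.47051 = 0.13443, 1/7 · 0.010974 = 0.0015677, 4/7 · 0.0013717 = 0.00078385; these sum to 0.13678.
So P(r = 7 | data) = (0.0015677) / (0.13678) = 0.011461.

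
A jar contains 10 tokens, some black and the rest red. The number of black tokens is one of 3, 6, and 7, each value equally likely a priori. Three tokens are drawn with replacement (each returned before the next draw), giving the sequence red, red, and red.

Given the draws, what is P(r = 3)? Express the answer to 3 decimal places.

For each hypothesis, P(data | H) works out to: P(data | r = 3) = (7/10)(7/10)(7/10) = 0.343; P(data | r = 6) = (4/10)(4/10)(4/10) = 0.064; P(data | r = 7) = (3/10)(3/10)(3/10) = 0.027.
Multiplying each by its prior: 1/3 · 0.343 = 0.11433, 1/3 · 0.064 = 0.021333, 1/3 · 0.027 = 0.009; with total 0.14467.
By Bayes' rule, P(r = 3 | data) = (0.11433) / (0.14467) = 0.79032.

0.790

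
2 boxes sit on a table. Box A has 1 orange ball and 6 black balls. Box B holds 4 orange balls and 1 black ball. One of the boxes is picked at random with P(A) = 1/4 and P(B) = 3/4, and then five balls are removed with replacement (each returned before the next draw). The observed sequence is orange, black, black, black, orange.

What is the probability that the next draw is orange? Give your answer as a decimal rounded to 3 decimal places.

Compute the likelihood of the observed sequence for each case: P(data | box A) = (1/7)(6/7)(6/7)(6/7)(1/7) = 0.012852; P(data | box B) = (4/5)(1/5)(1/5)(1/5)(4/5) = 0.00512.
Weighting by the prior gives 1/4 · 0.012852 = 0.0032129, 3/4 · 0.00512 = 0.00384; summing to 0.0070529.
Normalising, the posterior is P(box A | data) = 0.45555, P(box B | data) = 0.54445.
The predictive probability is P(orange next | data) = (1/7)(0.45555) + (4/5)(0.54445) = 0.50064.

0.501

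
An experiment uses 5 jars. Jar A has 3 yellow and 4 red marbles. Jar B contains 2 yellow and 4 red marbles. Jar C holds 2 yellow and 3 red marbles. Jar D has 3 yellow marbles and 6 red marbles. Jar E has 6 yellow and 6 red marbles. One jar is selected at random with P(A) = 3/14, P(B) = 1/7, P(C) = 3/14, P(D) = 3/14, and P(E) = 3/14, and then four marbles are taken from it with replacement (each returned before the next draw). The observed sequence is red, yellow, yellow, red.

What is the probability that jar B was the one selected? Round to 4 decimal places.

The likelihood of the observed sequence under each hypothesis: P(data | jar A) = (4/7)(3/7)(3/7)(4/7) = 0.059975; P(data | jar B) = (4/6)(2/6)(2/6)(4/6) = 0.049383; P(data | jar C) = (3/5)(2/5)(2/5)(3/5) = 0.0576; P(data | jar D) = (6/9)(3/9)(3/9)(6/9) = 0.049383; P(data | jar E) = (6/12)(6/12)(6/12)(6/12) = 0.0625.
The prior-weighted likelihoods are 3/14 · 0.059975 = 0.012852, 1/7 · 0.049383 = 0.0070547, 3/14 · 0.0576 = 0.012343, 3/14 · 0.049383 = 0.010582, 3/14 · 0.0625 = 0.013393; with total 0.056224.
Therefore the posterior P(jar B | data) = (0.0070547) / (0.056224) = 0.12547.

0.1255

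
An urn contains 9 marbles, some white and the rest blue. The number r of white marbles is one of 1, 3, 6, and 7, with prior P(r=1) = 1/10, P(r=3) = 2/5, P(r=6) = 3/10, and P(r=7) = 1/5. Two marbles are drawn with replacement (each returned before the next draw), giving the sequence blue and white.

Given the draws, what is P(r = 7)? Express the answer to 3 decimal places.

0.173

Under each hypothesis, the probability of the observed sequence is: P(data | r = 1) = (8/9)(1/9) = 8/81; P(data | r = 3) = (6/9)(3/9) = 2/9; P(data | r = 6) = (3/9)(6/9) = 2/9; P(data | r = 7) = (2/9)(7/9) = 14/81.
Multiplying each by its prior: 1/10 · 8/81 = 4/405, 2/5 · 2/9 = 4/45, 3/10 · 2/9 = 1/15, 1/5 · 14/81 = 14/405; with total 1/5.
So P(r = 7 | data) = (14/405) / (1/5) = 14/81.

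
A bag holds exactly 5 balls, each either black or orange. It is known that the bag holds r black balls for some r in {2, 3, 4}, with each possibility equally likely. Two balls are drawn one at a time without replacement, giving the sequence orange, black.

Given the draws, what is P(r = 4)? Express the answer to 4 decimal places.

The likelihood of the observed sequence under each hypothesis: P(data | r = 2) = (3/5)(2/4) = 3/10; P(data | r = 3) = (2/5)(3/4) = 3/10; P(data | r = 4) = (1/5)(4/4) = 1/5.
Weighting by the prior gives 1/3 · 3/10 = 1/10, 1/3 · 3/10 = 1/10, 1/3 · 1/5 = 1/15; with total 4/15.
Therefore the posterior P(r = 4 | data) = (1/15) / (4/15) = 1/4.

0.2500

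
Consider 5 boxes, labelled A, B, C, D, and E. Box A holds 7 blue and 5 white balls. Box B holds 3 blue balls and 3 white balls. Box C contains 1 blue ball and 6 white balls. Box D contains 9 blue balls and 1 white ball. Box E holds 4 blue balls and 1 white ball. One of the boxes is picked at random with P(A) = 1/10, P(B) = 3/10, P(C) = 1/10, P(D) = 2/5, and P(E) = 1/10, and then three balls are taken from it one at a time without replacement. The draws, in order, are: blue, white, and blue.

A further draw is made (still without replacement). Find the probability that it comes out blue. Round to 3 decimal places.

For each hypothesis, P(data | H) works out to: P(data | box A) = (7/12)(5/11)(6/10) = 0.15909; P(data | box B) = (3/6)(3/5)(2/4) = 0.15; P(data | box C) = (1/7)(6/6)(0/5) = 0; P(data | box D) = (9/10)(1/9)(8/8) = 0.1; P(data | box E) = (4/5)(1/4)(3/3) = 0.2.
The prior-weighted likelihoods are 1/10 · 0.15909 = 0.015909, 3/10 · 0.15 = 0.045, 1/10 · 0 = 0, 2/5 · 0.1 = 0.04, 1/10 · 0.2 = 0.02; these sum to 0.12091.
Normalising, the posterior is P(box A | data) = 0.13158, P(box B | data) = 0.37218, P(box C | data) = 0, P(box D | data) = 0.33083, P(box E | data) = 0.16541.
Averaging over the posterior, P(blue next | data) = (5/9)(0.13158) + (1/3)(0.37218) + (1)(0.33083) + (1)(0.16541) = 0.6934.

0.693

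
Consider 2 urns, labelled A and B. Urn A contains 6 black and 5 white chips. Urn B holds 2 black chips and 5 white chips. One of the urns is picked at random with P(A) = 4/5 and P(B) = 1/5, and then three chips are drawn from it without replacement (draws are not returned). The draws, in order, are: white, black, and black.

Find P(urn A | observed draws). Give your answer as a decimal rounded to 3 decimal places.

0.927

The likelihood of the observed sequence under each hypothesis: P(data | urn A) = (5/11)(6/10)(5/9) = 0.15152; P(data | urn B) = (5/7)(2/6)(1/5) = 0.047619.
The prior-weighted likelihoods are 4/5 · 0.15152 = 0.12121, 1/5 · 0.047619 = 0.0095238; with total 0.13074.
By Bayes' rule, P(urn A | data) = (0.12121) / (0.13074) = 0.92715.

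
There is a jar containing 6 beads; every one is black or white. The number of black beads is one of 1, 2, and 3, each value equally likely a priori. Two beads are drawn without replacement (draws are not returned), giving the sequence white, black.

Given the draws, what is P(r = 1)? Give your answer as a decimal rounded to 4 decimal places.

0.2273

Under each hypothesis, the probability of the observed sequence is: P(data | r = 1) = (5/6)(1/5) = 1/6; P(data | r = 2) = (4/6)(2/5) = 4/15; P(data | r = 3) = (3/6)(3/5) = 3/10.
Multiplying each by its prior: 1/3 · 1/6 = 1/18, 1/3 · 4/15 = 4/45, 1/3 · 3/10 = 1/10; summing to 11/45.
So P(r = 1 | data) = (1/18) / (11/45) = 5/22.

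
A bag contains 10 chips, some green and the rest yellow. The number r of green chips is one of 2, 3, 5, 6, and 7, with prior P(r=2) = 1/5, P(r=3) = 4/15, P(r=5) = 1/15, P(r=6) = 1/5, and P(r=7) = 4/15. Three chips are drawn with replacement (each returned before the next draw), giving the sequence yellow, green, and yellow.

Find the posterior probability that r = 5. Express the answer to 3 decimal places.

Under each hypothesis, the probability of the observed sequence is: P(data | r = 2) = (8/10)(2/10)(8/10) = 0.128; P(data | r = 3) = (7/10)(3/10)(7/10) = 0.147; P(data | r = 5) = (5/10)(5/10)(5/10) = 0.125; P(data | r = 6) = (4/10)(6/10)(4/10) = 0.096; P(data | r = 7) = (3/10)(7/10)(3/10) = 0.063.
Multiplying each by its prior: 1/5 · 0.128 = 0.0256, 4/15 · 0.147 = 0.0392, 1/15 · 0.125 = 0.0083333, 1/5 · 0.096 = 0.0192, 4/15 · 0.063 = 0.0168; these sum to 0.10913.
So P(r = 5 | data) = (0.0083333) / (0.10913) = 0.076359.

0.076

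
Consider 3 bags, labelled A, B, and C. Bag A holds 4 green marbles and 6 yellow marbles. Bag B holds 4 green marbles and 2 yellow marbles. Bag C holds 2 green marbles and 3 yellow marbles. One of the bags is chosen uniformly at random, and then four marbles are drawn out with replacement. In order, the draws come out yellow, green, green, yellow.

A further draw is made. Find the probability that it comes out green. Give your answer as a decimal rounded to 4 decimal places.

The likelihood of the observed sequence under each hypothesis: P(data | bag A) = (6/10)(4/10)(4/10)(6/10) = 0.0576; P(data | bag B) = (2/6)(4/6)(4/6)(2/6) = 0.049383; P(data | bag C) = (3/5)(2/5)(2/5)(3/5) = 0.0576.
Multiplying each by its prior: 1/3 · 0.0576 = 0.0192, 1/3 · 0.049383 = 0.016461, 1/3 · 0.0576 = 0.0192; summing to 0.054861.
The posterior is then P(bag A | data) = 0.34998, P(bag B | data) = 0.30005, P(bag C | data) = 0.34998.
The predictive probability is P(green next | data) = (2/5)(0.34998) + (2/3)(0.30005) + (2/5)(0.34998) = 0.48001.

0.4800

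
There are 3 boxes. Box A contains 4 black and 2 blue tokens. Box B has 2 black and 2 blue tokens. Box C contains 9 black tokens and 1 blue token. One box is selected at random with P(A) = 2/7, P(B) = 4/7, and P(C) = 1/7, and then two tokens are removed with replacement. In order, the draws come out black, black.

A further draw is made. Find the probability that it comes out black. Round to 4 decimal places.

0.6749

Compute the likelihood of the observed sequence for each case: P(data | box A) = (4/6)(4/6) = 4/9; P(data | box B) = (2/4)(2/4) = 1/4; P(data | box C) = (9/10)(9/10) = 81/100.
Multiplying each by its prior: 2/7 · 4/9 = 8/63, 4/7 · 1/4 = 1/7, 1/7 · 81/100 = 81/700; summing to 347/900.
The posterior is then P(box A | data) = 0.32935, P(box B | data) = 0.37052, P(box C | data) = 0.30012.
So P(black next | data) = Σ P(black next | H) P(H | data) = (2/3)(0.32935) + (1/2)(0.37052) + (9/10)(0.30012) = 0.67494.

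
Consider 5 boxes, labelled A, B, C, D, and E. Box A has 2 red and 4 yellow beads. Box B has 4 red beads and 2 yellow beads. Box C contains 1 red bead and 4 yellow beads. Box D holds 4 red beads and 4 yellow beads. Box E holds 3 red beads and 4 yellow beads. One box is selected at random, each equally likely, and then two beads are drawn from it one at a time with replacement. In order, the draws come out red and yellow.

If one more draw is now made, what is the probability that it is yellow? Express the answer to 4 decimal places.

For each hypothesis, P(data | H) works out to: P(data | box A) = (2/6)(4/6) = 0.22222; P(data | box B) = (4/6)(2/6) = 0.22222; P(data | box C) = (1/5)(4/5) = 0.16; P(data | box D) = (4/8)(4/8) = 0.25; P(data | box E) = (3/7)(4/7) = 0.2449.
Weighting by the prior gives 1/5 · 0.22222 = 0.044444, 1/5 · 0.22222 = 0.044444, 1/5 · 0.16 = 0.032, 1/5 · 0.25 = 0.05, 1/5 · 0.2449 = 0.04898; summing to 0.21987.
The posterior is then P(box A | data) = 0.20214, P(box B | data) = 0.20214, P(box C | data) = 0.14554, P(box D | data) = 0.22741, P(box E | data) = 0.22277.
Averaging over the posterior, P(yellow next | data) = (2/3)(0.20214) + (1/3)(0.20214) + (4/5)(0.14554) + (1/2)(0.22741) + (4/7)(0.22277) = 0.55957.

0.5596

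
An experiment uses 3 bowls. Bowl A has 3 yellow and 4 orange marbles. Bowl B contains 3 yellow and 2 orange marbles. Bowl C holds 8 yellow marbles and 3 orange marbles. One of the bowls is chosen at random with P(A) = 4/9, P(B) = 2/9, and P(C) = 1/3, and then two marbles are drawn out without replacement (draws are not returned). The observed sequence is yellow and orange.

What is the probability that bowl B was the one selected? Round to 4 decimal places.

0.2503

The likelihood of the observed sequence under each hypothesis: P(data | bowl A) = (3/7)(4/6) = 0.28571; P(data | bowl B) = (3/5)(2/4) = 0.3; P(data | bowl C) = (8/11)(3/10) = 0.21818.
Multiplying each by its prior: 4/9 · 0.28571 = 0.12698, 2/9 · 0.3 = 0.066667, 1/3 · 0.21818 = 0.072727; with total 0.26638.
By Bayes' rule, P(bowl B | data) = (0.066667) / (0.26638) = 0.25027.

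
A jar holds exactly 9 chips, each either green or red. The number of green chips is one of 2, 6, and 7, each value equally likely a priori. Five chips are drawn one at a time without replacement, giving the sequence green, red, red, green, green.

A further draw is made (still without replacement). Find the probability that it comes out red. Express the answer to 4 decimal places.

Under each hypothesis, the probability of the observed sequence is: P(data | r = 2) = (2/9)(7/8)(6/7)(1/6)(0/5) = 0; P(data | r = 6) = (6/9)(3/8)(2/7)(5/6)(4/5) = 1/21; P(data | r = 7) = (7/9)(2/8)(1/7)(6/6)(5/5) = 1/36.
Weighting by the prior gives 1/3 · 0 = 0, 1/3 · 1/21 = 1/63, 1/3 · 1/36 = 1/108; summing to 19/756.
Normalising, the posterior is P(r = 2 | data) = 0, P(r = 6 | data) = 12/19, P(r = 7 | data) = 7/19.
So P(red next | data) = Σ P(red next | H) P(H | data) = (1/4)(12/19) + (0)(7/19) = 3/19.

0.1579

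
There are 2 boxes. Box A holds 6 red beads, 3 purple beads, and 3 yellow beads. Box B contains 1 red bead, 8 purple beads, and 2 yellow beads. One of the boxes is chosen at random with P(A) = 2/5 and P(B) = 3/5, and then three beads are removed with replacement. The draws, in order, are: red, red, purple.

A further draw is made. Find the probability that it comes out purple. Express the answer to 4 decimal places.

Compute the likelihood of the observed sequence for each case: P(data | box A) = (6/12)(6/12)(3/12) = 0.0625; P(data | box B) = (1/11)(1/11)(8/11) = 0.0060105.
Weighting by the prior gives 2/5 · 0.0625 = 0.025, 3/5 · 0.0060105 = 0.0036063; with total 0.028606.
The posterior is then P(box A | data) = 0.87393, P(box B | data) = 0.12607.
The predictive probability is P(purple next | data) = (1/4)(0.87393) + (8/11)(0.12607) = 0.31017.

0.3102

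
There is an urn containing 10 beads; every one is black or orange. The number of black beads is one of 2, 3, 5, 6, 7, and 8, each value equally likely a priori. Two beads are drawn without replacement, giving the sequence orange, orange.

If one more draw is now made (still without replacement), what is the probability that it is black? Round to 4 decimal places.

0.4239

Under each hypothesis, the probability of the observed sequence is: P(data | r = 2) = (8/10)(7/9) = 28/45; P(data | r = 3) = (7/10)(6/9) = 7/15; P(data | r = 5) = (5/10)(4/9) = 2/9; P(data | r = 6) = (4/10)(3/9) = 2/15; P(data | r = 7) = (3/10)(2/9) = 1/15; P(data | r = 8) = (2/10)(1/9) = 1/45.
The prior-weighted likelihoods are 1/6 · 28/45 = 14/135, 1/6 · 7/15 = 7/90, 1/6 · 2/9 = 1/27, 1/6 · 2/15 = 1/45, 1/6 · 1/15 = 1/90, 1/6 · 1/45 = 1/270; these sum to 23/90.
Normalising, the posterior is P(r = 2 | data) = 28/69, P(r = 3 | data) = 7/23, P(r = 5 | data) = 10/69, P(r = 6 | data) = 2/23, P(r = 7 | data) = 1/23, P(r = 8 | data) = 1/69.
Averaging over the posterior, P(black next | data) = (1/4)(28/69) + (3/8)(7/23) + (5/8)(10/69) + (3/4)(2/23) + (7/8)(1/23) + (1)(1/69) = 39/92.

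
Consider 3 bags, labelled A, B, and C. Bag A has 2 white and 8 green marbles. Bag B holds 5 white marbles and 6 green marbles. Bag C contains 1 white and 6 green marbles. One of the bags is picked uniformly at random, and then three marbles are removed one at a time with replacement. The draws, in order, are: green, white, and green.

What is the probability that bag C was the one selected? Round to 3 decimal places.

Compute the likelihood of the observed sequence for each case: P(data | bag A) = (8/10)(2/10)(8/10) = 0.128; P(data | bag B) = (6/11)(5/11)(6/11) = 0.13524; P(data | bag C) = (6/7)(1/7)(6/7) = 0.10496.
Multiplying each by its prior: 1/3 · 0.128 = 0.042667, 1/3 · 0.13524 = 0.045079, 1/3 · 0.10496 = 0.034985; with total 0.12273.
Therefore the posterior P(bag C | data) = (0.034985) / (0.12273) = 0.28506.

0.285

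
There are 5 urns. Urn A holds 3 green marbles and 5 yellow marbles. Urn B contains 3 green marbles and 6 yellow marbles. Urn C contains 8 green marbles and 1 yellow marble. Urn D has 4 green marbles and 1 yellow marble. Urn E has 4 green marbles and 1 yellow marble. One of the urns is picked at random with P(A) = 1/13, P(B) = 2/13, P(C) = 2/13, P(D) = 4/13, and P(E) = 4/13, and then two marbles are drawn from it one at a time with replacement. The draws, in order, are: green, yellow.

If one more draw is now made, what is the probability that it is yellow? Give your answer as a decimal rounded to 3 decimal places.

Under each hypothesis, the probability of the observed sequence is: P(data | urn A) = (3/8)(5/8) = 0.23438; P(data | urn B) = (3/9)(6/9) = 0.22222; P(data | urn C) = (8/9)(1/9) = 0.098765; P(data | urn D) = (4/5)(1/5) = 0.16; P(data | urn E) = (4/5)(1/5) = 0.16.
Multiplying each by its prior: 1/13 · 0.23438 = 0.018029, 2/13 · 0.22222 = 0.034188, 2/13 · 0.098765 = 0.015195, 4/13 · 0.16 = 0.049231, 4/13 · 0.16 = 0.049231; these sum to 0.16587.
Normalising, the posterior is P(urn A | data) = 0.10869, P(urn B | data) = 0.20611, P(urn C | data) = 0.091604, P(urn D | data) = 0.2968, P(urn E | data) = 0.2968.
Averaging over the posterior, P(yellow next | data) = (5/8)(0.10869) + (2/3)(0.20611) + (1/9)(0.091604) + (1/5)(0.2968) + (1/5)(0.2968) = 0.33424.

0.334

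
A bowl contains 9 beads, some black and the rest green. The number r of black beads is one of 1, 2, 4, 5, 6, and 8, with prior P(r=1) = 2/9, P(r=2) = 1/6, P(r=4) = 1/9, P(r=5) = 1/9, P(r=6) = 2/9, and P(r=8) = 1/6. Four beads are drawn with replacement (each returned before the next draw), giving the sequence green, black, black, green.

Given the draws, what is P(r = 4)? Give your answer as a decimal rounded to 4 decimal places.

0.2035

For each hypothesis, P(data | H) works out to: P(data | r = 1) = (8/9)(1/9)(1/9)(8/9) = 0.0097546; P(data | r = 2) = (7/9)(2/9)(2/9)(7/9) = 0.029873; P(data | r = 4) = (5/9)(4/9)(4/9)(5/9) = 0.060966; P(data | r = 5) = (4/9)(5/9)(5/9)(4/9) = 0.060966; P(data | r = 6) = (3/9)(6/9)(6/9)(3/9) = 0.049383; P(data | r = 8) = (1/9)(8/9)(8/9)(1/9) = 0.0097546.
The prior-weighted likelihoods are 2/9 · 0.0097546 = 0.0021677, 1/6 · 0.029873 = 0.0049789, 1/9 · 0.060966 = 0.006774, 1/9 · 0.060966 = 0.006774, 2/9 · 0.049383 = 0.010974, 1/6 · 0.0097546 = 0.0016258; these sum to 0.033294.
So P(r = 4 | data) = (0.006774) / (0.033294) = 0.20346.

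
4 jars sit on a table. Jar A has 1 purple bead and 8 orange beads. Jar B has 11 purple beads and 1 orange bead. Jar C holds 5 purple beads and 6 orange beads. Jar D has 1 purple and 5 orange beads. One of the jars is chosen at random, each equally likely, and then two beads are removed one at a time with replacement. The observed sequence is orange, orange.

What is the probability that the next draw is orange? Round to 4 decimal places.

For each hypothesis, P(data | H) works out to: P(data | jar A) = (8/9)(8/9) = 0.79012; P(data | jar B) = (1/12)(1/12) = 0.0069444; P(data | jar C) = (6/11)(6/11) = 0.29752; P(data | jar D) = (5/6)(5/6) = 0.69444.
Weighting by the prior gives 1/4 · 0.79012 = 0.19753, 1/4 · 0.0069444 = 0.0017361, 1/4 · 0.29752 = 0.07438, 1/4 · 0.69444 = 0.17361; these sum to 0.44726.
The posterior is then P(jar A | data) = 0.44165, P(jar B | data) = 0.0038817, P(jar C | data) = 0.1663, P(jar D | data) = 0.38817.
The predictive probability is P(orange next | data) = (8/9)(0.44165) + (1/12)(0.0038817) + (6/11)(0.1663) + (5/6)(0.38817) = 0.80708.

0.8071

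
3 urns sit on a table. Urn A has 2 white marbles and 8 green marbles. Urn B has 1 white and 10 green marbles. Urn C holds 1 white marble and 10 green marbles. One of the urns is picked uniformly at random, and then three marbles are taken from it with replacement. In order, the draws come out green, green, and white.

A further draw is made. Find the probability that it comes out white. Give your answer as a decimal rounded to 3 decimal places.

The likelihood of the observed sequence under each hypothesis: P(data | urn A) = (8/10)(8/10)(2/10) = 0.128; P(data | urn B) = (10/11)(10/11)(1/11) = 0.075131; P(data | urn C) = (10/11)(10/11)(1/11) = 0.075131.
Weighting by the prior gives 1/3 · 0.128 = 0.042667, 1/3 · 0.075131 = 0.025044, 1/3 · 0.075131 = 0.025044; these sum to 0.092754.
Dividing through by the total gives posterior P(urn A | data) = 0.46, P(urn B | data) = 0.27, P(urn C | data) = 0.27.
So P(white next | data) = Σ P(white next | H) P(H | data) = (1/5)(0.46) + (1/11)(0.27) + (1/11)(0.27) = 0.14109.

0.141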